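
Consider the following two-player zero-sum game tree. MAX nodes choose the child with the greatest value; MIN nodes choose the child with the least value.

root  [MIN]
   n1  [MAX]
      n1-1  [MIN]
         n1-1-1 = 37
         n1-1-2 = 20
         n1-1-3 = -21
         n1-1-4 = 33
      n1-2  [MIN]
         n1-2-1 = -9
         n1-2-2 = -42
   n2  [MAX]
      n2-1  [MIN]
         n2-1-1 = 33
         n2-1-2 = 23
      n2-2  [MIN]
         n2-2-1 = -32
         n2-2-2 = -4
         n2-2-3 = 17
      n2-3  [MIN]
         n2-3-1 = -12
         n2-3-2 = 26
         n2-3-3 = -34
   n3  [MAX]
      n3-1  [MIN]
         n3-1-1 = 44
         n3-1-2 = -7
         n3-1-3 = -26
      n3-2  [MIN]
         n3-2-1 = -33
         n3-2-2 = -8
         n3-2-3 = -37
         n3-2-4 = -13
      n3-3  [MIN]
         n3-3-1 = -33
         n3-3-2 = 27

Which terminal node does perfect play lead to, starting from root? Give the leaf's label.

n1-1 (MIN): min(37, 20, -21, 33) = -21
n1-2 (MIN): min(-9, -42) = -42
n1 (MAX): max(-21, -42) = -21
n2-1 (MIN): min(33, 23) = 23
n2-2 (MIN): min(-32, -4, 17) = -32
n2-3 (MIN): min(-12, 26, -34) = -34
n2 (MAX): max(23, -32, -34) = 23
n3-1 (MIN): min(44, -7, -26) = -26
n3-2 (MIN): min(-33, -8, -37, -13) = -37
n3-3 (MIN): min(-33, 27) = -33
n3 (MAX): max(-26, -37, -33) = -26
root (MIN): min(-21, 23, -26) = -26
At root, MIN picks n3 (lowest: -26).
At n3, MAX picks n3-1 (highest: -26).
At n3-1, MIN picks n3-1-3 (lowest: -26).
Terminal value -26.

n3-1-3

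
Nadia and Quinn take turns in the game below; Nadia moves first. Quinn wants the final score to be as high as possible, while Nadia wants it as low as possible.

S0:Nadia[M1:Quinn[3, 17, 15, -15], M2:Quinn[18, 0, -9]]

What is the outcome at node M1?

M1 (Quinn): max(3, 17, 15, -15) = 17

17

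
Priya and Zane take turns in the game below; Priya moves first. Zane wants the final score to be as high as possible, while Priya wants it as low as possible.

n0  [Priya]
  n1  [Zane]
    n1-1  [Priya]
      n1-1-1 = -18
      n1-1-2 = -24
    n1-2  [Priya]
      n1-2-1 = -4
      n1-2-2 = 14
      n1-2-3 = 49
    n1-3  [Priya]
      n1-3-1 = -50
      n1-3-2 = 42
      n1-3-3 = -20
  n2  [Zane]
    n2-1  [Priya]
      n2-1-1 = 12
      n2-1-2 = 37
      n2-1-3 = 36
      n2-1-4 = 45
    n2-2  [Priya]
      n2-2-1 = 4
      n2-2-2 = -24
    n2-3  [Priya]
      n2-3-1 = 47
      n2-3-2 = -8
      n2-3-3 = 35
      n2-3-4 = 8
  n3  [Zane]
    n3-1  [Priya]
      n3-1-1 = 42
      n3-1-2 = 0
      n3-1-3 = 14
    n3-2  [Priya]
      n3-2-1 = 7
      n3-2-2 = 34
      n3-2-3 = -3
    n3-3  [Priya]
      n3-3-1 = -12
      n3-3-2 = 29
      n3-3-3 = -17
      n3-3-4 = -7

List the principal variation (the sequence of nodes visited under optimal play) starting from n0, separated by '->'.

n0 -> n1 -> n1-2 -> n1-2-1

n1-1 (Priya): min(-18, -24) = -24
n1-2 (Priya): min(-4, 14, 49) = -4
n1-3 (Priya): min(-50, 42, -20) = -50
n1 (Zane): max(-24, -4, -50) = -4
n2-1 (Priya): min(12, 37, 36, 45) = 12
n2-2 (Priya): min(4, -24) = -24
n2-3 (Priya): min(47, -8, 35, 8) = -8
n2 (Zane): max(12, -24, -8) = 12
n3-1 (Priya): min(42, 0, 14) = 0
n3-2 (Priya): min(7, 34, -3) = -3
n3-3 (Priya): min(-12, 29, -17, -7) = -17
n3 (Zane): max(0, -3, -17) = 0
n0 (Priya): min(-4, 12, 0) = -4
At n0, Priya picks n1 (lowest: -4).
At n1, Zane picks n1-2 (highest: -4).
At n1-2, Priya picks n1-2-1 (lowest: -4).
Terminal value -4.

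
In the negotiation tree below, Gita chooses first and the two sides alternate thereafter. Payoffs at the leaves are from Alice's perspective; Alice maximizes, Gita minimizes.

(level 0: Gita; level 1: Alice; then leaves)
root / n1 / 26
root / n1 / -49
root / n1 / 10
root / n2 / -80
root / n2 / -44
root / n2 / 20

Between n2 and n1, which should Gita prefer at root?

n2 (Alice): max(-80, -44, 20) = 20
n1 (Alice): max(26, -49, 10) = 26
Gita prefers the lower value; n2=20, n1=26. n2 is better since 20 < 26.

n2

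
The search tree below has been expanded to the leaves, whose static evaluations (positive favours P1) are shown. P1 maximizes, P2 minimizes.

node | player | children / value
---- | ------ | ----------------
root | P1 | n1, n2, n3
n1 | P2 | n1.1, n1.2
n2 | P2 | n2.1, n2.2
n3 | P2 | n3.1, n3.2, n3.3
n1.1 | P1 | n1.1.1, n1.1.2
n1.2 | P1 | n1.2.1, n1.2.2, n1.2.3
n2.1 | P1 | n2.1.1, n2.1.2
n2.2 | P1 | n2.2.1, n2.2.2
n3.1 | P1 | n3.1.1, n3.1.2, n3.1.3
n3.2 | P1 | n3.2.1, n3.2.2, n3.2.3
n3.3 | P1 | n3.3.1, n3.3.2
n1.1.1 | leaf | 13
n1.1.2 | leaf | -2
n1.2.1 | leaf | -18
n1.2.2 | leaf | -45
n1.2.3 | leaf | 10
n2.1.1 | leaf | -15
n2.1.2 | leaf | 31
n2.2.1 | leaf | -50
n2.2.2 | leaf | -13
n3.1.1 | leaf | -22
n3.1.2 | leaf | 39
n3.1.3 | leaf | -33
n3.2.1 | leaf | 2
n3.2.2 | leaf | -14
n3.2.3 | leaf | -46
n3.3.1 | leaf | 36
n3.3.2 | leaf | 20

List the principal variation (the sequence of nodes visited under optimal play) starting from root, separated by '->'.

root -> n1 -> n1.2 -> n1.2.3

n1.1 (P1): max(13, -2) = 13
n1.2 (P1): max(-18, -45, 10) = 10
n1 (P2): min(13, 10) = 10
n2.1 (P1): max(-15, 31) = 31
n2.2 (P1): max(-50, -13) = -13
n2 (P2): min(31, -13) = -13
n3.1 (P1): max(-22, 39, -33) = 39
n3.2 (P1): max(2, -14, -46) = 2
n3.3 (P1): max(36, 20) = 36
n3 (P2): min(39, 2, 36) = 2
root (P1): max(10, -13, 2) = 10
At root, P1 picks n1 (highest: 10).
At n1, P2 picks n1.2 (lowest: 10).
At n1.2, P1 picks n1.2.3 (highest: 10).
Terminal value 10.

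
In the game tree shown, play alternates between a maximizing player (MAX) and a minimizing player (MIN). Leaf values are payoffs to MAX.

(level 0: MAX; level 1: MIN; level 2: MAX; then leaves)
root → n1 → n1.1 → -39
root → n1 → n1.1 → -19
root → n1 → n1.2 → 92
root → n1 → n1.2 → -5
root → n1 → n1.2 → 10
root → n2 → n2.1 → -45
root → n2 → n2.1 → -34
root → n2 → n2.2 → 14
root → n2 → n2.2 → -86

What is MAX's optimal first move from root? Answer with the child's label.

n1

n1.1 (MAX): max(-39, -19) = -19
n1.2 (MAX): max(92, -5, 10) = 92
n1 (MIN): min(-19, 92) = -19
n2.1 (MAX): max(-45, -34) = -34
n2.2 (MAX): max(14, -86) = 14
n2 (MIN): min(-34, 14) = -34
root (MAX): max(-19, -34) = -19
MAX at root wants the highest of {n1=-19, n2=-34}, so chooses n1.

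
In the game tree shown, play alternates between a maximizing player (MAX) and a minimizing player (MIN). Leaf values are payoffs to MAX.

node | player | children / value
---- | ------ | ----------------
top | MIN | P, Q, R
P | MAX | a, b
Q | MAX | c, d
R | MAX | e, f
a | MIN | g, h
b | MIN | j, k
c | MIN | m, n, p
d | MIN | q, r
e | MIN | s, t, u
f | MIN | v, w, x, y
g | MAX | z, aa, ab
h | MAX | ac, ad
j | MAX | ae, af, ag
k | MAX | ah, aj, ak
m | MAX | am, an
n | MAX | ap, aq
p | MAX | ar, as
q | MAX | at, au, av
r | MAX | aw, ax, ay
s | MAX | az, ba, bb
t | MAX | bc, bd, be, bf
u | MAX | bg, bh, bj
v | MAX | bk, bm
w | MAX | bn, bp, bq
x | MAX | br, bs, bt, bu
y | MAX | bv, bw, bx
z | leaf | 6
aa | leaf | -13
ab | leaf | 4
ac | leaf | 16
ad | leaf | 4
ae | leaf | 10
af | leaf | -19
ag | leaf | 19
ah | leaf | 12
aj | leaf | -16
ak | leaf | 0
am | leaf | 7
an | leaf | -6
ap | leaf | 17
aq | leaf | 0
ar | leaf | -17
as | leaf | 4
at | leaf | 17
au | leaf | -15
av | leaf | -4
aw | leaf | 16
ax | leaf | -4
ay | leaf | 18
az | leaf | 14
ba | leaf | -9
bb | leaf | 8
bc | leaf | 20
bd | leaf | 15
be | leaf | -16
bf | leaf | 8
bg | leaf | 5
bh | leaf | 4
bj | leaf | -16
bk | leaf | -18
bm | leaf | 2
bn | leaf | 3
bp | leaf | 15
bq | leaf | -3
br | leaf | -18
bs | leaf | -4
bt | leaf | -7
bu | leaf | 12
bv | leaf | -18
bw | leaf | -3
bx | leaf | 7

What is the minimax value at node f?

2

v (MAX): max(-18, 2) = 2
w (MAX): max(3, 15, -3) = 15
x (MAX): max(-18, -4, -7, 12) = 12
y (MAX): max(-18, -3, 7) = 7
f (MIN): min(2, 15, 12, 7) = 2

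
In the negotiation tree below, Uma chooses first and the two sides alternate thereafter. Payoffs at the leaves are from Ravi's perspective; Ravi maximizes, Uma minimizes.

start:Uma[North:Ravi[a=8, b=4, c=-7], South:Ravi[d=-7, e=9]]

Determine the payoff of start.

North (Ravi): max(8, 4, -7) = 8
South (Ravi): max(-7, 9) = 9
start (Uma): min(8, 9) = 8

8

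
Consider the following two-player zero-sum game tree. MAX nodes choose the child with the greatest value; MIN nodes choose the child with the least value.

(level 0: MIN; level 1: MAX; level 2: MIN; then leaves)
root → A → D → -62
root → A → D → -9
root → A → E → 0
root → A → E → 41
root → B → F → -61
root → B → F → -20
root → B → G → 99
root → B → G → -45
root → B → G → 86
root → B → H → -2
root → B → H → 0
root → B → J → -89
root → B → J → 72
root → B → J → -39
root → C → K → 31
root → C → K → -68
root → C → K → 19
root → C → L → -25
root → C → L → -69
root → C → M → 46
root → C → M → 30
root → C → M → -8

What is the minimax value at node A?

0

D (MIN): min(-62, -9) = -62
E (MIN): min(0, 41) = 0
A (MAX): max(-62, 0) = 0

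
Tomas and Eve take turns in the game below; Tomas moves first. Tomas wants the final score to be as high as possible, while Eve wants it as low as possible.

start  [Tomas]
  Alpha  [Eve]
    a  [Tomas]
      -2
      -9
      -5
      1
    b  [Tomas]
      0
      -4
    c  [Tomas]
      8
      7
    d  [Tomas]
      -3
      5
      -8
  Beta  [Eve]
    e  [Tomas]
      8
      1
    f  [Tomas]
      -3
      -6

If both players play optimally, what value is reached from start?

0

a (Tomas): max(-2, -9, -5, 1) = 1
b (Tomas): max(0, -4) = 0
c (Tomas): max(8, 7) = 8
d (Tomas): max(-3, 5, -8) = 5
Alpha (Eve): min(1, 0, 8, 5) = 0
e (Tomas): max(8, 1) = 8
f (Tomas): max(-3, -6) = -3
Beta (Eve): min(8, -3) = -3
start (Tomas): max(0, -3) = 0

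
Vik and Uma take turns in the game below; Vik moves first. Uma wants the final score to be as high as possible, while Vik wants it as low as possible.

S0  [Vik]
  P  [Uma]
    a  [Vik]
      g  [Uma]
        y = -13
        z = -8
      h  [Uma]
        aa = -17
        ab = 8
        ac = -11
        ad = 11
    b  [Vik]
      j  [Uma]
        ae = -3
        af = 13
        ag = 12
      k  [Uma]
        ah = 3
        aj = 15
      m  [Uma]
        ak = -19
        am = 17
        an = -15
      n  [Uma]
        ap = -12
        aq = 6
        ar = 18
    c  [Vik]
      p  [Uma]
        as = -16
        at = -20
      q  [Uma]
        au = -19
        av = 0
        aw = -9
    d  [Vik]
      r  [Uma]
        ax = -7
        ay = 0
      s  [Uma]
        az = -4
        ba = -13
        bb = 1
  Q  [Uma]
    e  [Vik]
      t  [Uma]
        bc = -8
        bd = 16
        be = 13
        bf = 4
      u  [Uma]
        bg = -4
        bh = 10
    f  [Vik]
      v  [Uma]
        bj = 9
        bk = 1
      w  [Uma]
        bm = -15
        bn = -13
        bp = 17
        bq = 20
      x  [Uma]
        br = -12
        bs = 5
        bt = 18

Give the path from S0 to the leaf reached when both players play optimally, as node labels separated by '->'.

g (Uma): max(-13, -8) = -8
h (Uma): max(-17, 8, -11, 11) = 11
a (Vik): min(-8, 11) = -8
j (Uma): max(-3, 13, 12) = 13
k (Uma): max(3, 15) = 15
m (Uma): max(-19, 17, -15) = 17
n (Uma): max(-12, 6, 18) = 18
b (Vik): min(13, 15, 17, 18) = 13
p (Uma): max(-16, -20) = -16
q (Uma): max(-19, 0, -9) = 0
c (Vik): min(-16, 0) = -16
r (Uma): max(-7, 0) = 0
s (Uma): max(-4, -13, 1) = 1
d (Vik): min(0, 1) = 0
P (Uma): max(-8, 13, -16, 0) = 13
t (Uma): max(-8, 16, 13, 4) = 16
u (Uma): max(-4, 10) = 10
e (Vik): min(16, 10) = 10
v (Uma): max(9, 1) = 9
w (Uma): max(-15, -13, 17, 20) = 20
x (Uma): max(-12, 5, 18) = 18
f (Vik): min(9, 20, 18) = 9
Q (Uma): max(10, 9) = 10
S0 (Vik): min(13, 10) = 10
At S0, Vik picks Q (lowest: 10).
At Q, Uma picks e (highest: 10).
At e, Vik picks u (lowest: 10).
At u, Uma picks bh (highest: 10).
Terminal value 10.

S0 -> Q -> e -> u -> bh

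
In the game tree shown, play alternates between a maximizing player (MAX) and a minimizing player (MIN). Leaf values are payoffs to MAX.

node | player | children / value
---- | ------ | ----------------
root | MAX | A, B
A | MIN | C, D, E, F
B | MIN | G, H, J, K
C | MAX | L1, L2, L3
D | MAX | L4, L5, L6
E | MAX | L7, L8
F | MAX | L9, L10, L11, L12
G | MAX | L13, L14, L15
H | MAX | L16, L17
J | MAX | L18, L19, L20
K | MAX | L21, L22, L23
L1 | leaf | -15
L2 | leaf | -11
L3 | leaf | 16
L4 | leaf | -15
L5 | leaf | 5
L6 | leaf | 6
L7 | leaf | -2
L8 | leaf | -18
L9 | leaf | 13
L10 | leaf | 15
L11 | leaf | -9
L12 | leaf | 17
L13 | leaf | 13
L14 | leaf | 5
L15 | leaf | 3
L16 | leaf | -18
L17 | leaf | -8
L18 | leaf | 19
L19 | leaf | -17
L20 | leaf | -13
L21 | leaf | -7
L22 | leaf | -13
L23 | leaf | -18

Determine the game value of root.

C (MAX): max(-15, -11, 16) = 16
D (MAX): max(-15, 5, 6) = 6
E (MAX): max(-2, -18) = -2
F (MAX): max(13, 15, -9, 17) = 17
A (MIN): min(16, 6, -2, 17) = -2
G (MAX): max(13, 5, 3) = 13
H (MAX): max(-18, -8) = -8
J (MAX): max(19, -17, -13) = 19
K (MAX): max(-7, -13, -18) = -7
B (MIN): min(13, -8, 19, -7) = -8
root (MAX): max(-2, -8) = -2

-2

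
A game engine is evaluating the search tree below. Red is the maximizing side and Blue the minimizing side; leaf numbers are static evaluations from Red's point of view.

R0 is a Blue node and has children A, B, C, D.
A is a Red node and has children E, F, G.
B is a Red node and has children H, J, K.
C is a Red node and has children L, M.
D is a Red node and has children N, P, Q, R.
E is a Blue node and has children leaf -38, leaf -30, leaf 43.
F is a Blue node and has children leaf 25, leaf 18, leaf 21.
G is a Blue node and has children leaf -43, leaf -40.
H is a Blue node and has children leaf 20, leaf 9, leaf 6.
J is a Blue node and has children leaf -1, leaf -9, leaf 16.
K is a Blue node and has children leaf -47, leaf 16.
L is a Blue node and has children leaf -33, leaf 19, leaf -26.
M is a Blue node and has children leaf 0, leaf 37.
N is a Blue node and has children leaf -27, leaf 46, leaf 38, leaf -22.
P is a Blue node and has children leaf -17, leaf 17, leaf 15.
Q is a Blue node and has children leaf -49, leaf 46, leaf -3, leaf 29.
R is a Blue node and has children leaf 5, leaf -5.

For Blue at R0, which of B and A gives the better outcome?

H (Blue): min(20, 9, 6) = 6
J (Blue): min(-1, -9, 16) = -9
K (Blue): min(-47, 16) = -47
B (Red): max(6, -9, -47) = 6
E (Blue): min(-38, -30, 43) = -38
F (Blue): min(25, 18, 21) = 18
G (Blue): min(-43, -40) = -43
A (Red): max(-38, 18, -43) = 18
Blue prefers the lower value; B=6, A=18. B is better since 6 < 18.

B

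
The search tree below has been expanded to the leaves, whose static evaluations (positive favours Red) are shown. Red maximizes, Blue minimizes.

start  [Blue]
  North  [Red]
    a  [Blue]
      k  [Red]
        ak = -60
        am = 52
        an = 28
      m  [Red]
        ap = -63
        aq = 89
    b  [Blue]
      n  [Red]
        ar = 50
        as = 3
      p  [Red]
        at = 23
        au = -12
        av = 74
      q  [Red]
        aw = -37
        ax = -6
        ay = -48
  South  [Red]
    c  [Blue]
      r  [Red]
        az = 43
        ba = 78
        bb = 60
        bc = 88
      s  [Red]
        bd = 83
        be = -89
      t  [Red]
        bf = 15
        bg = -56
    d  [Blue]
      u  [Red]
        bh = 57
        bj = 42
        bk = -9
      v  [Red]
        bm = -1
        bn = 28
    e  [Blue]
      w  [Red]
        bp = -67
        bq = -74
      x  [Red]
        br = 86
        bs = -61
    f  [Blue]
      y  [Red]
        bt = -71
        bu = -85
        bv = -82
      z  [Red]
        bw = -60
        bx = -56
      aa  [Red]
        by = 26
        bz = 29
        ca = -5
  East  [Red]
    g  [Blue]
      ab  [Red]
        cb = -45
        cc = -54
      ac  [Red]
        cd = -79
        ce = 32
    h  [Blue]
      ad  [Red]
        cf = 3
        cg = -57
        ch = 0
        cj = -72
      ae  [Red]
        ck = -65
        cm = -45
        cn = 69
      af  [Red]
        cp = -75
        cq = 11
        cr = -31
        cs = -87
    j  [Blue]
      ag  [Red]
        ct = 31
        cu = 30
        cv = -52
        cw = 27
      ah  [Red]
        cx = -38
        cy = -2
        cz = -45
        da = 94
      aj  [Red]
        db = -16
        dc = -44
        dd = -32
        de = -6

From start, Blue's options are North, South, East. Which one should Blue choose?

East

k (Red): max(-60, 52, 28) = 52
m (Red): max(-63, 89) = 89
a (Blue): min(52, 89) = 52
n (Red): max(50, 3) = 50
p (Red): max(23, -12, 74) = 74
q (Red): max(-37, -6, -48) = -6
b (Blue): min(50, 74, -6) = -6
North (Red): max(52, -6) = 52
r (Red): max(43, 78, 60, 88) = 88
s (Red): max(83, -89) = 83
t (Red): max(15, -56) = 15
c (Blue): min(88, 83, 15) = 15
u (Red): max(57, 42, -9) = 57
v (Red): max(-1, 28) = 28
d (Blue): min(57, 28) = 28
w (Red): max(-67, -74) = -67
x (Red): max(86, -61) = 86
e (Blue): min(-67, 86) = -67
y (Red): max(-71, -85, -82) = -71
z (Red): max(-60, -56) = -56
aa (Red): max(26, 29, -5) = 29
f (Blue): min(-71, -56, 29) = -71
South (Red): max(15, 28, -67, -71) = 28
ab (Red): max(-45, -54) = -45
ac (Red): max(-79, 32) = 32
g (Blue): min(-45, 32) = -45
ad (Red): max(3, -57, 0, -72) = 3
ae (Red): max(-65, -45, 69) = 69
af (Red): max(-75, 11, -31, -87) = 11
h (Blue): min(3, 69, 11) = 3
ag (Red): max(31, 30, -52, 27) = 31
ah (Red): max(-38, -2, -45, 94) = 94
aj (Red): max(-16, -44, -32, -6) = -6
j (Blue): min(31, 94, -6) = -6
East (Red): max(-45, 3, -6) = 3
start (Blue): min(52, 28, 3) = 3
Blue at start wants the lowest of {North=52, South=28, East=3}, so chooses East.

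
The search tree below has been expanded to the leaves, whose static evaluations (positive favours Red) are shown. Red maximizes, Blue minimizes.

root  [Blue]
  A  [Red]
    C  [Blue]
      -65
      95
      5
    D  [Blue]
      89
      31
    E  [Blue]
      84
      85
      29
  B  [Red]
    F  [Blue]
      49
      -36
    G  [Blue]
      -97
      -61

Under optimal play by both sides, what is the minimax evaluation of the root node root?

C (Blue): min(-65, 95, 5) = -65
D (Blue): min(89, 31) = 31
E (Blue): min(84, 85, 29) = 29
A (Red): max(-65, 31, 29) = 31
F (Blue): min(49, -36) = -36
G (Blue): min(-97, -61) = -97
B (Red): max(-36, -97) = -36
root (Blue): min(31, -36) = -36

-36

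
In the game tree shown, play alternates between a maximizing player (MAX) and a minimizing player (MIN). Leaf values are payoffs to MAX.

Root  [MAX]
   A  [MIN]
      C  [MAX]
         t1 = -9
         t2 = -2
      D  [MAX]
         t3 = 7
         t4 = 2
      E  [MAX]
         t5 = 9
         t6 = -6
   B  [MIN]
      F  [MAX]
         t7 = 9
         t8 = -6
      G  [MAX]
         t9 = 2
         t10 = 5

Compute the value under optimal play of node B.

5

F (MAX): max(9, -6) = 9
G (MAX): max(2, 5) = 5
B (MIN): min(9, 5) = 5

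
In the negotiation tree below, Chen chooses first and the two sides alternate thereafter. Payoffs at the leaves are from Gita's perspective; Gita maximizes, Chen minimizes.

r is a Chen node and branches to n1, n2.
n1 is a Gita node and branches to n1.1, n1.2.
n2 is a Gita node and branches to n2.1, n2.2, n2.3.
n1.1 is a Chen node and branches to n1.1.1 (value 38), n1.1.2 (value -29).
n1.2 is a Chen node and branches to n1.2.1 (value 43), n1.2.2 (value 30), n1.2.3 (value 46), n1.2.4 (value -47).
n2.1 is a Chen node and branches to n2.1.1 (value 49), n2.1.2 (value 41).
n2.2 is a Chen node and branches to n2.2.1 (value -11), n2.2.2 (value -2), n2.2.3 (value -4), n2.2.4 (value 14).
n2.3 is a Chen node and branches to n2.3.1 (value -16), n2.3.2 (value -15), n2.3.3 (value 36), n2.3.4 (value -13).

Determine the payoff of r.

-29

n1.1 (Chen): min(38, -29) = -29
n1.2 (Chen): min(43, 30, 46, -47) = -47
n1 (Gita): max(-29, -47) = -29
n2.1 (Chen): min(49, 41) = 41
n2.2 (Chen): min(-11, -2, -4, 14) = -11
n2.3 (Chen): min(-16, -15, 36, -13) = -16
n2 (Gita): max(41, -11, -16) = 41
r (Chen): min(-29, 41) = -29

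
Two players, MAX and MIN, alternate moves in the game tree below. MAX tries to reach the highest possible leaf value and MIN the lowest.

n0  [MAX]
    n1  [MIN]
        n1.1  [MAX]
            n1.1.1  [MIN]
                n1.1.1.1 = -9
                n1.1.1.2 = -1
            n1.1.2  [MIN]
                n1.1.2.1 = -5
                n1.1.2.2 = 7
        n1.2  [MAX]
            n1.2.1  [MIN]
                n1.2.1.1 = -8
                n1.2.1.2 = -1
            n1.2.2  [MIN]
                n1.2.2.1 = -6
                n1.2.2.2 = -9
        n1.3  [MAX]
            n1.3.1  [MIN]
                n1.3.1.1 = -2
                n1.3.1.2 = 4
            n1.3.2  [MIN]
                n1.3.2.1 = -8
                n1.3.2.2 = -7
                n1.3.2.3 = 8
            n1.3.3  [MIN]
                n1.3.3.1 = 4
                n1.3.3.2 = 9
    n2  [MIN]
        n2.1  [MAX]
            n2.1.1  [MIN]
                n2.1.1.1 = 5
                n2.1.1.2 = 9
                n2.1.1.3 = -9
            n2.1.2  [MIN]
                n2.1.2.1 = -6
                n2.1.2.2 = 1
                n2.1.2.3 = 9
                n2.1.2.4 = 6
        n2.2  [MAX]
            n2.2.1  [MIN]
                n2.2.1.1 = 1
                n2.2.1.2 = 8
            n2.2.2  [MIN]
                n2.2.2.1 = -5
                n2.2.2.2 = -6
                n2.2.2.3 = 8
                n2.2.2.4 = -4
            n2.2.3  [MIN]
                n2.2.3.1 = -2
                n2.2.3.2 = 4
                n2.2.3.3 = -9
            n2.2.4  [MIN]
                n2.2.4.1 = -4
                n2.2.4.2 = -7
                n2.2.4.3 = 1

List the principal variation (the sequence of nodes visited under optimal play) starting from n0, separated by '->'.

n0 -> n2 -> n2.1 -> n2.1.2 -> n2.1.2.1

n1.1.1 (MIN): min(-9, -1) = -9
n1.1.2 (MIN): min(-5, 7) = -5
n1.1 (MAX): max(-9, -5) = -5
n1.2.1 (MIN): min(-8, -1) = -8
n1.2.2 (MIN): min(-6, -9) = -9
n1.2 (MAX): max(-8, -9) = -8
n1.3.1 (MIN): min(-2, 4) = -2
n1.3.2 (MIN): min(-8, -7, 8) = -8
n1.3.3 (MIN): min(4, 9) = 4
n1.3 (MAX): max(-2, -8, 4) = 4
n1 (MIN): min(-5, -8, 4) = -8
n2.1.1 (MIN): min(5, 9, -9) = -9
n2.1.2 (MIN): min(-6, 1, 9, 6) = -6
n2.1 (MAX): max(-9, -6) = -6
n2.2.1 (MIN): min(1, 8) = 1
n2.2.2 (MIN): min(-5, -6, 8, -4) = -6
n2.2.3 (MIN): min(-2, 4, -9) = -9
n2.2.4 (MIN): min(-4, -7, 1) = -7
n2.2 (MAX): max(1, -6, -9, -7) = 1
n2 (MIN): min(-6, 1) = -6
n0 (MAX): max(-8, -6) = -6
At n0, MAX picks n2 (highest: -6).
At n2, MIN picks n2.1 (lowest: -6).
At n2.1, MAX picks n2.1.2 (highest: -6).
At n2.1.2, MIN picks n2.1.2.1 (lowest: -6).
Terminal value -6.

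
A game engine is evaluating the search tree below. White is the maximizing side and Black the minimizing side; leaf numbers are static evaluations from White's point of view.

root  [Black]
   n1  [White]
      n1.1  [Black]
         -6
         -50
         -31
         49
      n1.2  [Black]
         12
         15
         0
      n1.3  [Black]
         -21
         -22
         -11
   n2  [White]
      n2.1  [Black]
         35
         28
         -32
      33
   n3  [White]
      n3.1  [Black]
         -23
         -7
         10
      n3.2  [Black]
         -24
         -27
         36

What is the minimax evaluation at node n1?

0

n1.1 (Black): min(-6, -50, -31, 49) = -50
n1.2 (Black): min(12, 15, 0) = 0
n1.3 (Black): min(-21, -22, -11) = -22
n1 (White): max(-50, 0, -22) = 0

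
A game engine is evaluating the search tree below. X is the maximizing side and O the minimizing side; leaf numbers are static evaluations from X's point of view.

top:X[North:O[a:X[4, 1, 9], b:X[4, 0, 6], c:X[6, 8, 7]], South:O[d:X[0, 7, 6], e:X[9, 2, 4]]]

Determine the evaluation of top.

7

a (X): max(4, 1, 9) = 9
b (X): max(4, 0, 6) = 6
c (X): max(6, 8, 7) = 8
North (O): min(9, 6, 8) = 6
d (X): max(0, 7, 6) = 7
e (X): max(9, 2, 4) = 9
South (O): min(7, 9) = 7
top (X): max(6, 7) = 7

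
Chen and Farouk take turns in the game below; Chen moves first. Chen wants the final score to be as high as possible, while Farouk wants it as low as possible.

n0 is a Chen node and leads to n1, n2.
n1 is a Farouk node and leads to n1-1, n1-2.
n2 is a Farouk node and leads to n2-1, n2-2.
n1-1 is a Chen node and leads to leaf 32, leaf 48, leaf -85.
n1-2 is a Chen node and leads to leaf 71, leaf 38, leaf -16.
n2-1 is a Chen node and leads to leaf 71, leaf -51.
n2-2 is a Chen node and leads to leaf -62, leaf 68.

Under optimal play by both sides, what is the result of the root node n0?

68

n1-1 (Chen): max(32, 48, -85) = 48
n1-2 (Chen): max(71, 38, -16) = 71
n1 (Farouk): min(48, 71) = 48
n2-1 (Chen): max(71, -51) = 71
n2-2 (Chen): max(-62, 68) = 68
n2 (Farouk): min(71, 68) = 68
n0 (Chen): max(48, 68) = 68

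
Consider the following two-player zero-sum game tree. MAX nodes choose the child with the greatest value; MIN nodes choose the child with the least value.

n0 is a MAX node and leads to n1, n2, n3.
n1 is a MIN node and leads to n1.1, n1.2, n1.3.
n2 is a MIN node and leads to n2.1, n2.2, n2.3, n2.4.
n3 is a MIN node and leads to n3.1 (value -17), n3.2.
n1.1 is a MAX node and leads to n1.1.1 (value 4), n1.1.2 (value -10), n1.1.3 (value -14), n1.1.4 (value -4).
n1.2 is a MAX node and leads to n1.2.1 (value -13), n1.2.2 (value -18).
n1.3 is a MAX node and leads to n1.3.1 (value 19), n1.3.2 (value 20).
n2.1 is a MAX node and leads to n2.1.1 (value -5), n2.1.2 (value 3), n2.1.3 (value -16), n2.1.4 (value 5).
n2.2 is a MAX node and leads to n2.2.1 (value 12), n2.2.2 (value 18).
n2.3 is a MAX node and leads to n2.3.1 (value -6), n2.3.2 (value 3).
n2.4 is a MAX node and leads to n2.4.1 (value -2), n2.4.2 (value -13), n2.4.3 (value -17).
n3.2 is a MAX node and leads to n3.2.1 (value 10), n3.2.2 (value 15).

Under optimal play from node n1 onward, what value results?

-13

n1.1 (MAX): max(4, -10, -14, -4) = 4
n1.2 (MAX): max(-13, -18) = -13
n1.3 (MAX): max(19, 20) = 20
n1 (MIN): min(4, -13, 20) = -13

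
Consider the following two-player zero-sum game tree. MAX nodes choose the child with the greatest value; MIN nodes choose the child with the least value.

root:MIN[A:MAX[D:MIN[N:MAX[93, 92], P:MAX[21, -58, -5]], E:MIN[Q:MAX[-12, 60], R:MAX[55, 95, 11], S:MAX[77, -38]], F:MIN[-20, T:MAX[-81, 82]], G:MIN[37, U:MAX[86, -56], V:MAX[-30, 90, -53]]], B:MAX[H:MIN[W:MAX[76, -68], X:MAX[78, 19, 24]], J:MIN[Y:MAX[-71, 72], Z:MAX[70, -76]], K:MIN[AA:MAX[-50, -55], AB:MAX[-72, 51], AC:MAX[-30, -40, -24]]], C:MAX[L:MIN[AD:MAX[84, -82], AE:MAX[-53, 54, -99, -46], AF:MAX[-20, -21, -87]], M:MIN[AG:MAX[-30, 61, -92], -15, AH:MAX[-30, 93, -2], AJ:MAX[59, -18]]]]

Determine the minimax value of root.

-15

N (MAX): max(93, 92) = 93
P (MAX): max(21, -58, -5) = 21
D (MIN): min(93, 21) = 21
Q (MAX): max(-12, 60) = 60
R (MAX): max(55, 95, 11) = 95
S (MAX): max(77, -38) = 77
E (MIN): min(60, 95, 77) = 60
T (MAX): max(-81, 82) = 82
F (MIN): min(-20, 82) = -20
U (MAX): max(86, -56) = 86
V (MAX): max(-30, 90, -53) = 90
G (MIN): min(37, 86, 90) = 37
A (MAX): max(21, 60, -20, 37) = 60
W (MAX): max(76, -68) = 76
X (MAX): max(78, 19, 24) = 78
H (MIN): min(76, 78) = 76
Y (MAX): max(-71, 72) = 72
Z (MAX): max(70, -76) = 70
J (MIN): min(72, 70) = 70
AA (MAX): max(-50, -55) = -50
AB (MAX): max(-72, 51) = 51
AC (MAX): max(-30, -40, -24) = -24
K (MIN): min(-50, 51, -24) = -50
B (MAX): max(76, 70, -50) = 76
AD (MAX): max(84, -82) = 84
AE (MAX): max(-53, 54, -99, -46) = 54
AF (MAX): max(-20, -21, -87) = -20
L (MIN): min(84, 54, -20) = -20
AG (MAX): max(-30, 61, -92) = 61
AH (MAX): max(-30, 93, -2) = 93
AJ (MAX): max(59, -18) = 59
M (MIN): min(61, -15, 93, 59) = -15
C (MAX): max(-20, -15) = -15
root (MIN): min(60, 76, -15) = -15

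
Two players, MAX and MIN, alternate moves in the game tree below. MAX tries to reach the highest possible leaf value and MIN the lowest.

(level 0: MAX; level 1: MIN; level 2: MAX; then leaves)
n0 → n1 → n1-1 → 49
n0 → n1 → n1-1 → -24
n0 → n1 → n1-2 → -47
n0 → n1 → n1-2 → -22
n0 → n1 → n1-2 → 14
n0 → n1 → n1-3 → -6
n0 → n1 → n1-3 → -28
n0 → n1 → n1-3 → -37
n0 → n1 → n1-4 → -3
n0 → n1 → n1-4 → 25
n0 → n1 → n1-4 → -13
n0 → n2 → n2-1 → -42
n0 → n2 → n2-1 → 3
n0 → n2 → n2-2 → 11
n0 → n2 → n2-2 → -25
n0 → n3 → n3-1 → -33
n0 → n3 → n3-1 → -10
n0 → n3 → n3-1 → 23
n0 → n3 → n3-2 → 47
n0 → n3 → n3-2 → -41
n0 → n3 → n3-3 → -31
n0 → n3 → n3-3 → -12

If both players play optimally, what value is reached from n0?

3

n1-1 (MAX): max(49, -24) = 49
n1-2 (MAX): max(-47, -22, 14) = 14
n1-3 (MAX): max(-6, -28, -37) = -6
n1-4 (MAX): max(-3, 25, -13) = 25
n1 (MIN): min(49, 14, -6, 25) = -6
n2-1 (MAX): max(-42, 3) = 3
n2-2 (MAX): max(11, -25) = 11
n2 (MIN): min(3, 11) = 3
n3-1 (MAX): max(-33, -10, 23) = 23
n3-2 (MAX): max(47, -41) = 47
n3-3 (MAX): max(-31, -12) = -12
n3 (MIN): min(23, 47, -12) = -12
n0 (MAX): max(-6, 3, -12) = 3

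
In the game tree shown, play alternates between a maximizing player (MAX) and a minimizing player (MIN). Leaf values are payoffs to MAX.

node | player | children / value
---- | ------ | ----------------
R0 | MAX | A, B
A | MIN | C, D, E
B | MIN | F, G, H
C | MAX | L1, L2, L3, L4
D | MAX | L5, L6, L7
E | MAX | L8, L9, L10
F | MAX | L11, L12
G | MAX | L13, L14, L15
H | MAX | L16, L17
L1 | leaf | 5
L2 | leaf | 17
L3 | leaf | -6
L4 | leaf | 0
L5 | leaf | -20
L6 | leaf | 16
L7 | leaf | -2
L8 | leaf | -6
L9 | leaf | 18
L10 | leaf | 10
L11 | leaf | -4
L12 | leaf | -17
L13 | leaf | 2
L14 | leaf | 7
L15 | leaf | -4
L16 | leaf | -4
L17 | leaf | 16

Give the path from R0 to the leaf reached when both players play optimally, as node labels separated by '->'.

R0 -> A -> D -> L6

C (MAX): max(5, 17, -6, 0) = 17
D (MAX): max(-20, 16, -2) = 16
E (MAX): max(-6, 18, 10) = 18
A (MIN): min(17, 16, 18) = 16
F (MAX): max(-4, -17) = -4
G (MAX): max(2, 7, -4) = 7
H (MAX): max(-4, 16) = 16
B (MIN): min(-4, 7, 16) = -4
R0 (MAX): max(16, -4) = 16
At R0, MAX picks A (highest: 16).
At A, MIN picks D (lowest: 16).
At D, MAX picks L6 (highest: 16).
Terminal value 16.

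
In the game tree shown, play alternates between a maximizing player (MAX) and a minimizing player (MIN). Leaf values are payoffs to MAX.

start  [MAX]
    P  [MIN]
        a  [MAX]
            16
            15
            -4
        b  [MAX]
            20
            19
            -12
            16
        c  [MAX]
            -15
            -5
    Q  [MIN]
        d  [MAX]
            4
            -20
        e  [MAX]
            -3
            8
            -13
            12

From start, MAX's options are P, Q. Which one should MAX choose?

Q

a (MAX): max(16, 15, -4) = 16
b (MAX): max(20, 19, -12, 16) = 20
c (MAX): max(-15, -5) = -5
P (MIN): min(16, 20, -5) = -5
d (MAX): max(4, -20) = 4
e (MAX): max(-3, 8, -13, 12) = 12
Q (MIN): min(4, 12) = 4
start (MAX): max(-5, 4) = 4
MAX at start wants the highest of {P=-5, Q=4}, so chooses Q.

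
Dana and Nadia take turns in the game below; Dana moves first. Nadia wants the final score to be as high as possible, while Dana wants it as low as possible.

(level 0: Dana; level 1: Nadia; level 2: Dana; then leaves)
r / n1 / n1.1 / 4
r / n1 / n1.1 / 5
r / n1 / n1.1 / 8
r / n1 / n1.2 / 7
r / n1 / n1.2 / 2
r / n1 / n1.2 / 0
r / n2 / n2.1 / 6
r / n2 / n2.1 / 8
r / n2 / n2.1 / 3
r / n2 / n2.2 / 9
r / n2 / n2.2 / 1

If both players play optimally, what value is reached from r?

3

n1.1 (Dana): min(4, 5, 8) = 4
n1.2 (Dana): min(7, 2, 0) = 0
n1 (Nadia): max(4, 0) = 4
n2.1 (Dana): min(6, 8, 3) = 3
n2.2 (Dana): min(9, 1) = 1
n2 (Nadia): max(3, 1) = 3
r (Dana): min(4, 3) = 3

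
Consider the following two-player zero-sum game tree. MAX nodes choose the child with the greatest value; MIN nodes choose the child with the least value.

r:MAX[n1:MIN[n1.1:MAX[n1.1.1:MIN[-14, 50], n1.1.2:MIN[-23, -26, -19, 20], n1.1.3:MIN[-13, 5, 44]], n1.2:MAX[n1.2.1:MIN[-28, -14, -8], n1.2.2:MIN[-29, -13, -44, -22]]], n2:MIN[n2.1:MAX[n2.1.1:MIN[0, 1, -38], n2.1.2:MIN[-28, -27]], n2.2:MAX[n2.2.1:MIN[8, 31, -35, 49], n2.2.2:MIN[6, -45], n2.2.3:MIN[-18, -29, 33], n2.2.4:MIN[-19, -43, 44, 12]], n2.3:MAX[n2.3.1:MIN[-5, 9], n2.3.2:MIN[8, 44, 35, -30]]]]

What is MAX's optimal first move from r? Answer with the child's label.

n1

n1.1.1 (MIN): min(-14, 50) = -14
n1.1.2 (MIN): min(-23, -26, -19, 20) = -26
n1.1.3 (MIN): min(-13, 5, 44) = -13
n1.1 (MAX): max(-14, -26, -13) = -13
n1.2.1 (MIN): min(-28, -14, -8) = -28
n1.2.2 (MIN): min(-29, -13, -44, -22) = -44
n1.2 (MAX): max(-28, -44) = -28
n1 (MIN): min(-13, -28) = -28
n2.1.1 (MIN): min(0, 1, -38) = -38
n2.1.2 (MIN): min(-28, -27) = -28
n2.1 (MAX): max(-38, -28) = -28
n2.2.1 (MIN): min(8, 31, -35, 49) = -35
n2.2.2 (MIN): min(6, -45) = -45
n2.2.3 (MIN): min(-18, -29, 33) = -29
n2.2.4 (MIN): min(-19, -43, 44, 12) = -43
n2.2 (MAX): max(-35, -45, -29, -43) = -29
n2.3.1 (MIN): min(-5, 9) = -5
n2.3.2 (MIN): min(8, 44, 35, -30) = -30
n2.3 (MAX): max(-5, -30) = -5
n2 (MIN): min(-28, -29, -5) = -29
r (MAX): max(-28, -29) = -28
MAX at r wants the highest of {n1=-28, n2=-29}, so chooses n1.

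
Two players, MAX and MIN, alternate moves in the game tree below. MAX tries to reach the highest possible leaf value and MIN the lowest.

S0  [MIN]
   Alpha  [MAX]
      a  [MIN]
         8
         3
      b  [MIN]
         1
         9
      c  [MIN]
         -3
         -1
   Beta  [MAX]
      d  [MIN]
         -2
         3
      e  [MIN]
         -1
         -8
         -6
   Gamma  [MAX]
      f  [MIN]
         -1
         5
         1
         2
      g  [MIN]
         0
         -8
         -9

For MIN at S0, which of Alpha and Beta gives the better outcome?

a (MIN): min(8, 3) = 3
b (MIN): min(1, 9) = 1
c (MIN): min(-3, -1) = -3
Alpha (MAX): max(3, 1, -3) = 3
d (MIN): min(-2, 3) = -2
e (MIN): min(-1, -8, -6) = -8
Beta (MAX): max(-2, -8) = -2
MIN prefers the lower value; Alpha=3, Beta=-2. Beta is better since -2 < 3.

Beta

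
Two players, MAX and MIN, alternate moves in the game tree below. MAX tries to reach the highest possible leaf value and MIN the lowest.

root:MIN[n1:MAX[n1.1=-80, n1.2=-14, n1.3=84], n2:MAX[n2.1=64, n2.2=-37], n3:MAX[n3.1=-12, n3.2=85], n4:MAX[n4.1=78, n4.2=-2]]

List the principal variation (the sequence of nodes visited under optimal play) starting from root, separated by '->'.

root -> n2 -> n2.1

n1 (MAX): max(-80, -14, 84) = 84
n2 (MAX): max(64, -37) = 64
n3 (MAX): max(-12, 85) = 85
n4 (MAX): max(78, -2) = 78
root (MIN): min(84, 64, 85, 78) = 64
At root, MIN picks n2 (lowest: 64).
At n2, MAX picks n2.1 (highest: 64).
Terminal value 64.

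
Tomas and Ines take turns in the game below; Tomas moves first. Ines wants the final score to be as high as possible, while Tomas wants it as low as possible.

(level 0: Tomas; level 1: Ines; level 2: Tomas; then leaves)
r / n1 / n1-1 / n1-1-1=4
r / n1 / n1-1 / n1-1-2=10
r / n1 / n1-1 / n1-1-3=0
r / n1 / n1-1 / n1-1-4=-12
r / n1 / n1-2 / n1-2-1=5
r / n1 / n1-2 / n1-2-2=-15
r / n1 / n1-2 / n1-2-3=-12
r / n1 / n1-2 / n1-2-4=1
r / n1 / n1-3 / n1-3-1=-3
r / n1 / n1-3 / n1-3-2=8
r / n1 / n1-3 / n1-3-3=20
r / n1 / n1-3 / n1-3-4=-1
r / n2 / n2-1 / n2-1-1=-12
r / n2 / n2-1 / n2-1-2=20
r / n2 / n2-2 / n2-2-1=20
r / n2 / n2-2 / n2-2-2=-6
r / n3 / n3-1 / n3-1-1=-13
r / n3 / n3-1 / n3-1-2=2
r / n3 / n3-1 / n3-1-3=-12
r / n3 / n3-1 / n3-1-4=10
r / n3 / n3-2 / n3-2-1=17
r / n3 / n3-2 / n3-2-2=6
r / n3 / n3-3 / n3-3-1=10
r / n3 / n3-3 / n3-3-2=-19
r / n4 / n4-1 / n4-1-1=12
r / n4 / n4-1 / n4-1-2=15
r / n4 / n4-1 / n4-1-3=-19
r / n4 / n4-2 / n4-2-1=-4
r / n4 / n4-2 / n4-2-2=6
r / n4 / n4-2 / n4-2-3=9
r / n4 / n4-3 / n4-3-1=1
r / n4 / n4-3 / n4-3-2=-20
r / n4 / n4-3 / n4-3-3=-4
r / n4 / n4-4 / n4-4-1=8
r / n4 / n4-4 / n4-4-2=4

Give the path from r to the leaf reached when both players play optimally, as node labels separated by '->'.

n1-1 (Tomas): min(4, 10, 0, -12) = -12
n1-2 (Tomas): min(5, -15, -12, 1) = -15
n1-3 (Tomas): min(-3, 8, 20, -1) = -3
n1 (Ines): max(-12, -15, -3) = -3
n2-1 (Tomas): min(-12, 20) = -12
n2-2 (Tomas): min(20, -6) = -6
n2 (Ines): max(-12, -6) = -6
n3-1 (Tomas): min(-13, 2, -12, 10) = -13
n3-2 (Tomas): min(17, 6) = 6
n3-3 (Tomas): min(10, -19) = -19
n3 (Ines): max(-13, 6, -19) = 6
n4-1 (Tomas): min(12, 15, -19) = -19
n4-2 (Tomas): min(-4, 6, 9) = -4
n4-3 (Tomas): min(1, -20, -4) = -20
n4-4 (Tomas): min(8, 4) = 4
n4 (Ines): max(-19, -4, -20, 4) = 4
r (Tomas): min(-3, -6, 6, 4) = -6
At r, Tomas picks n2 (lowest: -6).
At n2, Ines picks n2-2 (highest: -6).
At n2-2, Tomas picks n2-2-2 (lowest: -6).
Terminal value -6.

r -> n2 -> n2-2 -> n2-2-2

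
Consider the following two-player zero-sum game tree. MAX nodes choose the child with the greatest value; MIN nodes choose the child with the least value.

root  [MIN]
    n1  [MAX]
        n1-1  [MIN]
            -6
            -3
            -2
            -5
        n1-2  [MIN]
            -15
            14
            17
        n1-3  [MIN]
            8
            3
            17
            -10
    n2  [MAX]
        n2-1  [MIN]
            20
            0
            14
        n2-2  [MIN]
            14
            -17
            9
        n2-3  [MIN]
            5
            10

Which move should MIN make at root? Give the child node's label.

n1-1 (MIN): min(-6, -3, -2, -5) = -6
n1-2 (MIN): min(-15, 14, 17) = -15
n1-3 (MIN): min(8, 3, 17, -10) = -10
n1 (MAX): max(-6, -15, -10) = -6
n2-1 (MIN): min(20, 0, 14) = 0
n2-2 (MIN): min(14, -17, 9) = -17
n2-3 (MIN): min(5, 10) = 5
n2 (MAX): max(0, -17, 5) = 5
root (MIN): min(-6, 5) = -6
MIN at root wants the lowest of {n1=-6, n2=5}, so chooses n1.

n1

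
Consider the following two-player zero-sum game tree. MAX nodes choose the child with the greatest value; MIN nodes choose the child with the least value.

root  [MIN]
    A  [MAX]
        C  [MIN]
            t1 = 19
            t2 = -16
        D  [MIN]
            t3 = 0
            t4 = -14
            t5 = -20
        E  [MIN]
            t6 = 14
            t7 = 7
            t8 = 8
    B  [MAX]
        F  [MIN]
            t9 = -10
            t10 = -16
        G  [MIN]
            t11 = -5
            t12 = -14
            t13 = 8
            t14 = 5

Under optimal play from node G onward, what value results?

-14

G (MIN): min(-5, -14, 8, 5) = -14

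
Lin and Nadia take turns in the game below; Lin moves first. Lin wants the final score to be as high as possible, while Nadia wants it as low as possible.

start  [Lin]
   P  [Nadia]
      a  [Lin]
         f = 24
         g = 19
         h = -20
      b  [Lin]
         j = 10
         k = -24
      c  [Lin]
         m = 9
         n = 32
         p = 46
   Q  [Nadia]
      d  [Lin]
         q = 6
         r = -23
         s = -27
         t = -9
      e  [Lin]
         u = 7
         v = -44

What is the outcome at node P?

a (Lin): max(24, 19, -20) = 24
b (Lin): max(10, -24) = 10
c (Lin): max(9, 32, 46) = 46
P (Nadia): min(24, 10, 46) = 10

10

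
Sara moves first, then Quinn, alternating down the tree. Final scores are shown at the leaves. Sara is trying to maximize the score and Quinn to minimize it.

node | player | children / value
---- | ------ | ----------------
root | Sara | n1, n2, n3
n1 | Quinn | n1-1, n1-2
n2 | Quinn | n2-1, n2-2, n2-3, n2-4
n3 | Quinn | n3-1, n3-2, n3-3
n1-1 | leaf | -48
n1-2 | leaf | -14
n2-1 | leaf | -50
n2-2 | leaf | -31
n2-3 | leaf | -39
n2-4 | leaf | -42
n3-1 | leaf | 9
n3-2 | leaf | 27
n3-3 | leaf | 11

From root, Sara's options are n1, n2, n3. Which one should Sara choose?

n3

n1 (Quinn): min(-48, -14) = -48
n2 (Quinn): min(-50, -31, -39, -42) = -50
n3 (Quinn): min(9, 27, 11) = 9
root (Sara): max(-48, -50, 9) = 9
Sara at root wants the highest of {n1=-48, n2=-50, n3=9}, so chooses n3.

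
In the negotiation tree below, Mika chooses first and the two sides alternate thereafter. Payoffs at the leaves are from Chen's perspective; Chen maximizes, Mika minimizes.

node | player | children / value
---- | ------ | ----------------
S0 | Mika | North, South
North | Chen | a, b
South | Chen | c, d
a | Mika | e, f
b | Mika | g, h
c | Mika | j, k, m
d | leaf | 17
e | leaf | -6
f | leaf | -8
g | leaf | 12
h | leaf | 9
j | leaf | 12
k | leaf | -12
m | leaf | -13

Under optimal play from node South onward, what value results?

c (Mika): min(12, -12, -13) = -13
South (Chen): max(-13, 17) = 17

17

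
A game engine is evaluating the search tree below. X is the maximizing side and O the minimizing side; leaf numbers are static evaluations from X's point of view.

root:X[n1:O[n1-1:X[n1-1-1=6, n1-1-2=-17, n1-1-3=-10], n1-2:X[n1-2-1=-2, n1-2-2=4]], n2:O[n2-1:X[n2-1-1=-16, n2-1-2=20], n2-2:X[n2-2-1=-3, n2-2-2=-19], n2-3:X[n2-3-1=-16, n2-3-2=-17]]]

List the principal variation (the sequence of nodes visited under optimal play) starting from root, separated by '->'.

n1-1 (X): max(6, -17, -10) = 6
n1-2 (X): max(-2, 4) = 4
n1 (O): min(6, 4) = 4
n2-1 (X): max(-16, 20) = 20
n2-2 (X): max(-3, -19) = -3
n2-3 (X): max(-16, -17) = -16
n2 (O): min(20, -3, -16) = -16
root (X): max(4, -16) = 4
At root, X picks n1 (highest: 4).
At n1, O picks n1-2 (lowest: 4).
At n1-2, X picks n1-2-2 (highest: 4).
Terminal value 4.

root -> n1 -> n1-2 -> n1-2-2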